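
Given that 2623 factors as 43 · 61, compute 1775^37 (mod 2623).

Mod 43: 1775 ≡ 12; 12^37 ≡ 19 (mod 43).
Mod 61: 1775 ≡ 6; 6^37 ≡ 54 (mod 61).
Combine by CRT: x ≡ 19 (mod 43), x ≡ 54 (mod 61) ⇒ x ≡ 664 (mod 2623).

664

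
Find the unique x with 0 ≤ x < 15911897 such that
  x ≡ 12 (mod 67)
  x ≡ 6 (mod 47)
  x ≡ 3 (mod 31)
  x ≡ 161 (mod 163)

15111728

Combine the congruences pairwise.
From x ≡ 12 (mod 67) write x = 12 + 67t. Substituting into x ≡ 6 (mod 47) gives 67t ≡ 41 (mod 47), and since 20⁻¹ ≡ 40 (mod 47), t ≡ 42. Hence x ≡ 12 + 67·42 = 2826 (mod 3149).
From x ≡ 2826 (mod 3149) write x = 2826 + 3149t. Substituting into x ≡ 3 (mod 31) gives 3149t ≡ 29 (mod 31), and since 18⁻¹ ≡ 19 (mod 31), t ≡ 24. Hence x ≡ 2826 + 3149·24 = 78402 (mod 97619).
From x ≡ 78402 (mod 97619) write x = 78402 + 97619t. Substituting into x ≡ 161 (mod 163) gives 97619t ≡ 162 (mod 163), and since 145⁻¹ ≡ 9 (mod 163), t ≡ 154. Hence x ≡ 78402 + 97619·154 = 15111728 (mod 15911897).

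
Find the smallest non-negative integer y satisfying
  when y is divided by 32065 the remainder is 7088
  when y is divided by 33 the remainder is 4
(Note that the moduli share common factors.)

gcd(32065, 33) = 11 and 11 | (4 − 7088), so the pair is consistent; merging gives y ≡ 71218 (mod 96195), where 96195 = lcm(32065, 33).
The solution is unique modulo lcm(32065, 33) = 96195.

71218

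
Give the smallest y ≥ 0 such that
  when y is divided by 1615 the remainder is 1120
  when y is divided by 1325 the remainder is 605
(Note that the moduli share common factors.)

241755

gcd(1615, 1325) = 5 and 5 | (605 − 1120), so the pair is consistent; merging gives y ≡ 241755 (mod 427975), where 427975 = lcm(1615, 1325).
The solution is unique modulo lcm(1615, 1325) = 427975.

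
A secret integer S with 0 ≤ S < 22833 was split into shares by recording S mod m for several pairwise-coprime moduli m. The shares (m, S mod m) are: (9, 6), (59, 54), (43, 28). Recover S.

9789

The moduli are pairwise coprime; N = 9·59·43 = 22833.
N/9 = 2537; 2537 ≡ 8 (mod 9); 8·8 ≡ 1, so inverse 8.
N/59 = 387; 387 ≡ 33 (mod 59); 33·34 ≡ 1, so inverse 34.
N/43 = 531; 531 ≡ 15 (mod 43); 15·23 ≡ 1, so inverse 23.
S ≡ 6·2537·8 + 54·387·34 + 28·531·23 = 1174272.
1174272 mod 22833 = 9789.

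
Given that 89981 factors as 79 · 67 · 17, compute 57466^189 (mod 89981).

55753

Mod 79: 57466 ≡ 33; by Fermat, exponent reduces to 189 mod 78 = 33; 33^33 ≡ 58 (mod 79).
Mod 67: 57466 ≡ 47; by Fermat, exponent reduces to 189 mod 66 = 57; 47^57 ≡ 9 (mod 67).
Mod 17: 57466 ≡ 6; by Fermat, exponent reduces to 189 mod 16 = 13; 6^13 ≡ 10 (mod 17).
Combine by CRT: x ≡ 58 (mod 79), x ≡ 9 (mod 67), x ≡ 10 (mod 17) ⇒ x ≡ 55753 (mod 89981).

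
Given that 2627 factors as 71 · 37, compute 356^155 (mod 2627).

214

Mod 71: 356 ≡ 1; by Fermat, exponent reduces to 155 mod 70 = 15; 1^15 ≡ 1 (mod 71).
Mod 37: 356 ≡ 23; by Fermat, exponent reduces to 155 mod 36 = 11; 23^11 ≡ 29 (mod 37).
Combine by CRT: x ≡ 1 (mod 71), x ≡ 29 (mod 37) ⇒ x ≡ 214 (mod 2627).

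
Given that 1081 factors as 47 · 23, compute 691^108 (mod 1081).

Mod 47: 691 ≡ 33; by Fermat, exponent reduces to 108 mod 46 = 16; 33^16 ≡ 2 (mod 47).
Mod 23: 691 ≡ 1; by Fermat, exponent reduces to 108 mod 22 = 20; 1^20 ≡ 1 (mod 23).
Combine by CRT: x ≡ 2 (mod 47), x ≡ 1 (mod 23) ⇒ x ≡ 1036 (mod 1081).

1036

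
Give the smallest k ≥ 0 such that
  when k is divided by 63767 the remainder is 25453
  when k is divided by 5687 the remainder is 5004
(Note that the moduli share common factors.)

1045725

gcd(63767, 5687) = 121 and 121 | (5004 − 25453), so the pair is consistent; merging gives k ≡ 1045725 (mod 2997049), where 2997049 = lcm(63767, 5687).
The solution is unique modulo lcm(63767, 5687) = 2997049.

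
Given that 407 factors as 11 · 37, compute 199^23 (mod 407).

Mod 11: 199 ≡ 1; by Fermat, exponent reduces to 23 mod 10 = 3; 1^3 ≡ 1 (mod 11).
Mod 37: 199 ≡ 14; 14^23 ≡ 8 (mod 37).
Combine by CRT: x ≡ 1 (mod 11), x ≡ 8 (mod 37) ⇒ x ≡ 45 (mod 407).

45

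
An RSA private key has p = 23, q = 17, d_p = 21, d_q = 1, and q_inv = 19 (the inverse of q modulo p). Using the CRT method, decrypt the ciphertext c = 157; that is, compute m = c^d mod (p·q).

m₁ = c^(d_p) mod p: c ≡ 19 (mod 23), and 19^21 mod 23 = 17.
m₂ = c^(d_q) mod q: c ≡ 4 (mod 17), and 4^1 mod 17 = 4.
h = q_inv·(m₁ − m₂) mod p = 19·(17 − 4) mod 23 = 17.
m = m₂ + h·q = 4 + 17·17 = 293.

293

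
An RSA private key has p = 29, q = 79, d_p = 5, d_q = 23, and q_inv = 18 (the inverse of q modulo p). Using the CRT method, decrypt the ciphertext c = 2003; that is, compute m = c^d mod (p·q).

2265

m₁ = c^(d_p) mod p: c ≡ 2 (mod 29), and 2^5 mod 29 = 3.
m₂ = c^(d_q) mod q: c ≡ 28 (mod 79), and 28^23 mod 79 = 53.
h = q_inv·(m₁ − m₂) mod p = 18·(3 − 53) mod 29 = 28.
m = m₂ + h·q = 53 + 28·79 = 2265.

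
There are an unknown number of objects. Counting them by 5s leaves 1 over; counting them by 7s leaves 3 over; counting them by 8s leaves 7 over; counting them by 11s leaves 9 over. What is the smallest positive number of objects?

31

The moduli are pairwise coprime; M = 5·7·8·11 = 3080.
M/5 = 616; 616 ≡ 1 (mod 5), inverse 1.
M/7 = 440; 440 ≡ 6 (mod 7); 6·6 ≡ 1, so inverse 6.
M/8 = 385; 385 ≡ 1 (mod 8), inverse 1.
M/11 = 280; 280 ≡ 5 (mod 11); 5·9 ≡ 1, so inverse 9.
N ≡ 1·616·1 + 3·440·6 + 7·385·1 + 9·280·9 = 33911.
33911 mod 3080 = 31.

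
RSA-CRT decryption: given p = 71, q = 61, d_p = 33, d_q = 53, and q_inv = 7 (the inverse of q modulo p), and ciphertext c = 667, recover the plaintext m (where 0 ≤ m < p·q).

2035

m₁ = c^(d_p) mod p: c ≡ 28 (mod 71), and 28^33 mod 71 = 47.
m₂ = c^(d_q) mod q: c ≡ 57 (mod 61), and 57^53 mod 61 = 22.
h = q_inv·(m₁ − m₂) mod p = 7·(47 − 22) mod 71 = 33.
m = m₂ + h·q = 22 + 33·61 = 2035.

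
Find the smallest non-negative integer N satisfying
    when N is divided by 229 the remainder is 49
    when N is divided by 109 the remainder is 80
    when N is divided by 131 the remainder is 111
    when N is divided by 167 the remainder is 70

The moduli are pairwise coprime; M = 229·109·131·167 = 546071797.
M/229 = 2384593; 2384593 ≡ 16 (mod 229); 16·43 ≡ 1, so inverse 43.
M/109 = 5009833; 5009833 ≡ 84 (mod 109); 84·61 ≡ 1, so inverse 61.
M/131 = 4168487; 4168487 ≡ 67 (mod 131); 67·88 ≡ 1, so inverse 88.
M/167 = 3269891; 3269891 ≡ 31 (mod 167); 31·97 ≡ 1, so inverse 97.
N ≡ 49·2384593·43 + 80·5009833·61 + 111·4168487·88 + 70·3269891·97 = 92392663397.
92392663397 mod 546071797 = 106529704.

106529704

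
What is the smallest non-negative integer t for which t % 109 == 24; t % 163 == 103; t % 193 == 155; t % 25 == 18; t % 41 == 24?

From t ≡ 24 (mod 109) write t = 24 + 109s. Substituting into t ≡ 103 (mod 163) gives 109s ≡ 79 (mod 163), and since 109⁻¹ ≡ 3 (mod 163), s ≡ 74. Hence t ≡ 24 + 109·74 = 8090 (mod 17767).
From t ≡ 8090 (mod 17767) write t = 8090 + 17767s. Substituting into t ≡ 155 (mod 193) gives 17767s ≡ 171 (mod 193), and since 11⁻¹ ≡ 158 (mod 193), s ≡ 191. Hence t ≡ 8090 + 17767·191 = 3401587 (mod 3429031).
From t ≡ 3401587 (mod 3429031) write t = 3401587 + 3429031s. Substituting into t ≡ 18 (mod 25) gives 3429031s ≡ 6 (mod 25), and since 6⁻¹ ≡ 21 (mod 25), s ≡ 1. Hence t ≡ 3401587 + 3429031·1 = 6830618 (mod 85725775).
From t ≡ 6830618 (mod 85725775) write t = 6830618 + 85725775s. Substituting into t ≡ 24 (mod 41) gives 85725775s ≡ 6 (mod 41), and since 23⁻¹ ≡ 25 (mod 41), s ≡ 27. Hence t ≡ 6830618 + 85725775·27 = 2321426543 (mod 3514756775).

2321426543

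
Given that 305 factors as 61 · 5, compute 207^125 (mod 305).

172

Mod 61: 207 ≡ 24; by Fermat, exponent reduces to 125 mod 60 = 5; 24^5 ≡ 50 (mod 61).
Mod 5: 207 ≡ 2; by Fermat, exponent reduces to 125 mod 4 = 1; 2^1 ≡ 2 (mod 5).
Combine by CRT: x ≡ 50 (mod 61), x ≡ 2 (mod 5) ⇒ x ≡ 172 (mod 305).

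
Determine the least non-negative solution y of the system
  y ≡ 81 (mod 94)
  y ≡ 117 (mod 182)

1209

gcd(94, 182) = 2 and 2 | (117 − 81), so the pair is consistent; merging gives y ≡ 1209 (mod 8554), where 8554 = lcm(94, 182).
The solution is unique modulo lcm(94, 182) = 8554.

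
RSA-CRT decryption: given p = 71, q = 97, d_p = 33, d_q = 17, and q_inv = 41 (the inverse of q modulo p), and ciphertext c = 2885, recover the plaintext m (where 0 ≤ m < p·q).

m₁ = c^(d_p) mod p: c ≡ 45 (mod 71), and 45^33 mod 71 = 48.
m₂ = c^(d_q) mod q: c ≡ 72 (mod 97), and 72^17 mod 97 = 95.
h = q_inv·(m₁ − m₂) mod p = 41·(48 − 95) mod 71 = 61.
m = m₂ + h·q = 95 + 61·97 = 6012.

6012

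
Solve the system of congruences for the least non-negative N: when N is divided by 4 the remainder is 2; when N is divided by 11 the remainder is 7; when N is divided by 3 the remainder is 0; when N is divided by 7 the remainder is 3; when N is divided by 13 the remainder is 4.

9390

The moduli are pairwise coprime; M = 4·11·3·7·13 = 12012.
M/4 = 3003; 3003 ≡ 3 (mod 4); 3·3 ≡ 1, so inverse 3.
M/11 = 1092; 1092 ≡ 3 (mod 11); 3·4 ≡ 1, so inverse 4.
M/3 = 4004; 4004 ≡ 2 (mod 3); 2·2 ≡ 1, so inverse 2.
M/7 = 1716; 1716 ≡ 1 (mod 7), inverse 1.
M/13 = 924; 924 ≡ 1 (mod 13), inverse 1.
N ≡ 2·3003·3 + 7·1092·4 + 0·4004·2 + 3·1716·1 + 4·924·1 = 57438.
57438 mod 12012 = 9390.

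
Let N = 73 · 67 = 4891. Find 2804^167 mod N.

Mod 73: 2804 ≡ 30; by Fermat, exponent reduces to 167 mod 72 = 23; 30^23 ≡ 56 (mod 73).
Mod 67: 2804 ≡ 57; by Fermat, exponent reduces to 167 mod 66 = 35; 57^35 ≡ 34 (mod 67).
Combine by CRT: x ≡ 56 (mod 73), x ≡ 34 (mod 67) ⇒ x ≡ 3049 (mod 4891).

3049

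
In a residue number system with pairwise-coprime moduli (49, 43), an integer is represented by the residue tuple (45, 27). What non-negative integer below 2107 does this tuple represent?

2005

From x ≡ 45 (mod 49) write x = 45 + 49t. Substituting into x ≡ 27 (mod 43) gives 49t ≡ 25 (mod 43), and since 6⁻¹ ≡ 36 (mod 43), t ≡ 40. Hence x ≡ 45 + 49·40 = 2005 (mod 2107).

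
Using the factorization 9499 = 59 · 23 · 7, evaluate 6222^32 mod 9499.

4579

Mod 59: 6222 ≡ 27; 27^32 ≡ 36 (mod 59).
Mod 23: 6222 ≡ 12; by Fermat, exponent reduces to 32 mod 22 = 10; 12^10 ≡ 2 (mod 23).
Mod 7: 6222 ≡ 6; by Fermat, exponent reduces to 32 mod 6 = 2; 6^2 ≡ 1 (mod 7).
Combine by CRT: x ≡ 36 (mod 59), x ≡ 2 (mod 23), x ≡ 1 (mod 7) ⇒ x ≡ 4579 (mod 9499).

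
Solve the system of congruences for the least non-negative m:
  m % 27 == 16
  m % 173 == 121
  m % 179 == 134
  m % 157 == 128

126185110

From m ≡ 16 (mod 27) write m = 16 + 27t. Substituting into m ≡ 121 (mod 173) gives 27t ≡ 105 (mod 173), and since 27⁻¹ ≡ 141 (mod 173), t ≡ 100. Hence m ≡ 16 + 27·100 = 2716 (mod 4671).
From m ≡ 2716 (mod 4671) write m = 2716 + 4671t. Substituting into m ≡ 134 (mod 179) gives 4671t ≡ 103 (mod 179), and since 17⁻¹ ≡ 158 (mod 179), t ≡ 164. Hence m ≡ 2716 + 4671·164 = 768760 (mod 836109).
From m ≡ 768760 (mod 836109) write m = 768760 + 836109t. Substituting into m ≡ 128 (mod 157) gives 836109t ≡ 40 (mod 157), and since 84⁻¹ ≡ 43 (mod 157), t ≡ 150. Hence m ≡ 768760 + 836109·150 = 126185110 (mod 131269113).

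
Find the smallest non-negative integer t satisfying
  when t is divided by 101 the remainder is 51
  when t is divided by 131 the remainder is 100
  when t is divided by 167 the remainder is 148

The moduli are pairwise coprime; N = 101·131·167 = 2209577.
N/101 = 21877; 21877 ≡ 61 (mod 101); 61·53 ≡ 1, so inverse 53.
N/131 = 16867; 16867 ≡ 99 (mod 131); 99·45 ≡ 1, so inverse 45.
N/167 = 13231; 13231 ≡ 38 (mod 167); 38·22 ≡ 1, so inverse 22.
t ≡ 51·21877·53 + 100·16867·45 + 148·13231·22 = 178115167.
178115167 mod 2209577 = 1349007.

1349007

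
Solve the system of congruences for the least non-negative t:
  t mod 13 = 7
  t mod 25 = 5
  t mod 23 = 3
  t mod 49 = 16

From t ≡ 7 (mod 13) write t = 7 + 13s. Substituting into t ≡ 5 (mod 25) gives 13s ≡ 23 (mod 25), and since 13⁻¹ ≡ 2 (mod 25), s ≡ 21. Hence t ≡ 7 + 13·21 = 280 (mod 325).
From t ≡ 280 (mod 325) write t = 280 + 325s. Substituting into t ≡ 3 (mod 23) gives 325s ≡ 22 (mod 23), and since 3⁻¹ ≡ 8 (mod 23), s ≡ 15. Hence t ≡ 280 + 325·15 = 5155 (mod 7475).
From t ≡ 5155 (mod 7475) write t = 5155 + 7475s. Substituting into t ≡ 16 (mod 49) gives 7475s ≡ 6 (mod 49), and since 27⁻¹ ≡ 20 (mod 49), s ≡ 22. Hence t ≡ 5155 + 7475·22 = 169605 (mod 366275).

169605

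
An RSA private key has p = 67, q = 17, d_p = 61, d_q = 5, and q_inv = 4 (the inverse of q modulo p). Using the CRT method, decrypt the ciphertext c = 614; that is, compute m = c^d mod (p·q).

m₁ = c^(d_p) mod p: c ≡ 11 (mod 67), and 11^61 mod 67 = 63.
m₂ = c^(d_q) mod q: c ≡ 2 (mod 17), and 2^5 mod 17 = 15.
h = q_inv·(m₁ − m₂) mod p = 4·(63 − 15) mod 67 = 58.
m = m₂ + h·q = 15 + 58·17 = 1001.

1001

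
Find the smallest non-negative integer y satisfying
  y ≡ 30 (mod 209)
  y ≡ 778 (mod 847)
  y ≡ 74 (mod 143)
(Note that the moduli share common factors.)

88019

gcd(209, 847) = 11 and 11 | (778 − 30), so the pair is consistent; merging gives y ≡ 7554 (mod 16093), where 16093 = lcm(209, 847).
gcd(16093, 143) = 11 and 11 | (74 − 7554), so the pair is consistent; merging gives y ≡ 88019 (mod 209209), where 209209 = lcm(16093, 143).
The solution is unique modulo lcm(209, 847, 143) = 209209.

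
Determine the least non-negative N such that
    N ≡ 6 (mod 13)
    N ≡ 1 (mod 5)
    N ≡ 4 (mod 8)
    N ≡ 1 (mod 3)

916

The moduli are pairwise coprime; M = 13·5·8·3 = 1560.
M/13 = 120; 120 ≡ 3 (mod 13); 3·9 ≡ 1, so inverse 9.
M/5 = 312; 312 ≡ 2 (mod 5); 2·3 ≡ 1, so inverse 3.
M/8 = 195; 195 ≡ 3 (mod 8); 3·3 ≡ 1, so inverse 3.
M/3 = 520; 520 ≡ 1 (mod 3), inverse 1.
N ≡ 6·120·9 + 1·312·3 + 4·195·3 + 1·520·1 = 10276.
10276 mod 1560 = 916.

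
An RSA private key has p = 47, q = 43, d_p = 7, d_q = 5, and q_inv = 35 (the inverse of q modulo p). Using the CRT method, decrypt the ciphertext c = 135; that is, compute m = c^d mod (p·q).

466

m₁ = c^(d_p) mod p: c ≡ 41 (mod 47), and 41^7 mod 47 = 43.
m₂ = c^(d_q) mod q: c ≡ 6 (mod 43), and 6^5 mod 43 = 36.
h = q_inv·(m₁ − m₂) mod p = 35·(43 − 36) mod 47 = 10.
m = m₂ + h·q = 36 + 10·43 = 466.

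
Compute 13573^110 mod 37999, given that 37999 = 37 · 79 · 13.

Mod 37: 13573 ≡ 31; by Fermat, exponent reduces to 110 mod 36 = 2; 31^2 ≡ 36 (mod 37).
Mod 79: 13573 ≡ 64; by Fermat, exponent reduces to 110 mod 78 = 32; 64^32 ≡ 10 (mod 79).
Mod 13: 13573 ≡ 1; by Fermat, exponent reduces to 110 mod 12 = 2; 1^2 ≡ 1 (mod 13).
Combine by CRT: x ≡ 36 (mod 37), x ≡ 10 (mod 79), x ≡ 1 (mod 13) ⇒ x ≡ 24974 (mod 37999).

24974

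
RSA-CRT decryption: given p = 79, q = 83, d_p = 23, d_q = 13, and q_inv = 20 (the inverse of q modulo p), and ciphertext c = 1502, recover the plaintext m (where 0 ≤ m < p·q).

m₁ = c^(d_p) mod p: c ≡ 1 (mod 79), and 1^23 mod 79 = 1.
m₂ = c^(d_q) mod q: c ≡ 8 (mod 83), and 8^13 mod 83 = 62.
h = q_inv·(m₁ − m₂) mod p = 20·(1 − 62) mod 79 = 44.
m = m₂ + h·q = 62 + 44·83 = 3714.

3714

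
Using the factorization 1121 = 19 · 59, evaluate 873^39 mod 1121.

Mod 19: 873 ≡ 18; by Fermat, exponent reduces to 39 mod 18 = 3; 18^3 ≡ 18 (mod 19).
Mod 59: 873 ≡ 47; 47^39 ≡ 44 (mod 59).
Combine by CRT: x ≡ 18 (mod 19), x ≡ 44 (mod 59) ⇒ x ≡ 398 (mod 1121).

398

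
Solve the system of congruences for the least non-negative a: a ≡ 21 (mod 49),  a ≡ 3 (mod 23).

854

From a ≡ 21 (mod 49) write a = 21 + 49t. Substituting into a ≡ 3 (mod 23) gives 49t ≡ 5 (mod 23), and since 3⁻¹ ≡ 8 (mod 23), t ≡ 17. Hence a ≡ 21 + 49·17 = 854 (mod 1127).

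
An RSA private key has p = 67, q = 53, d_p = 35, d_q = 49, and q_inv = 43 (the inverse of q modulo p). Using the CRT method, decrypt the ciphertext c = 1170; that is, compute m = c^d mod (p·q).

m₁ = c^(d_p) mod p: c ≡ 31 (mod 67), and 31^35 mod 67 = 44.
m₂ = c^(d_q) mod q: c ≡ 4 (mod 53), and 4^49 mod 53 = 29.
h = q_inv·(m₁ − m₂) mod p = 43·(44 − 29) mod 67 = 42.
m = m₂ + h·q = 29 + 42·53 = 2255.

2255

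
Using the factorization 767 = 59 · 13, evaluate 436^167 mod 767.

Mod 59: 436 ≡ 23; by Fermat, exponent reduces to 167 mod 58 = 51; 23^51 ≡ 42 (mod 59).
Mod 13: 436 ≡ 7; by Fermat, exponent reduces to 167 mod 12 = 11; 7^11 ≡ 2 (mod 13).
Combine by CRT: x ≡ 42 (mod 59), x ≡ 2 (mod 13) ⇒ x ≡ 691 (mod 767).

691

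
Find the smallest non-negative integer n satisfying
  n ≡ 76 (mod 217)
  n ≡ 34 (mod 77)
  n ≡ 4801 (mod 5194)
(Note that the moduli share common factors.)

1194227

Combine the congruences pairwise.
gcd(217, 77) = 7 and 7 | (34 − 76), so the pair is consistent; merging gives n ≡ 727 (mod 2387), where 2387 = lcm(217, 77).
gcd(2387, 5194) = 7 and 7 | (4801 − 727), so the pair is consistent; merging gives n ≡ 1194227 (mod 1771154), where 1771154 = lcm(2387, 5194).
The solution is unique modulo lcm(217, 77, 5194) = 1771154.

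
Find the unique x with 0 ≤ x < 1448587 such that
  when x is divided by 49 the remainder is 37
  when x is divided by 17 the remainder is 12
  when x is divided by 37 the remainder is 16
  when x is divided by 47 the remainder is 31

1395508

From x ≡ 37 (mod 49) write x = 37 + 49t. Substituting into x ≡ 12 (mod 17) gives 49t ≡ 9 (mod 17), and since 15⁻¹ ≡ 8 (mod 17), t ≡ 4. Hence x ≡ 37 + 49·4 = 233 (mod 833).
From x ≡ 233 (mod 833) write x = 233 + 833t. Substituting into x ≡ 16 (mod 37) gives 833t ≡ 5 (mod 37), and since 19⁻¹ ≡ 2 (mod 37), t ≡ 10. Hence x ≡ 233 + 833·10 = 8563 (mod 30821).
From x ≡ 8563 (mod 30821) write x = 8563 + 30821t. Substituting into x ≡ 31 (mod 47) gives 30821t ≡ 22 (mod 47), and since 36⁻¹ ≡ 17 (mod 47), t ≡ 45. Hence x ≡ 8563 + 30821·45 = 1395508 (mod 1448587).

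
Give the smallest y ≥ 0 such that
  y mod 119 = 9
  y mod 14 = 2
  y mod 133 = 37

2032

gcd(119, 14) = 7 and 7 | (2 − 9), so the pair is consistent; merging gives y ≡ 128 (mod 238), where 238 = lcm(119, 14).
gcd(238, 133) = 7 and 7 | (37 − 128), so the pair is consistent; merging gives y ≡ 2032 (mod 4522), where 4522 = lcm(238, 133).
The solution is unique modulo lcm(119, 14, 133) = 4522.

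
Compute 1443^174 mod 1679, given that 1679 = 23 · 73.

Mod 23: 1443 ≡ 17; by Fermat, exponent reduces to 174 mod 22 = 20; 17^20 ≡ 16 (mod 23).
Mod 73: 1443 ≡ 56; by Fermat, exponent reduces to 174 mod 72 = 30; 56^30 ≡ 46 (mod 73).
Combine by CRT: x ≡ 16 (mod 23), x ≡ 46 (mod 73) ⇒ x ≡ 338 (mod 1679).

338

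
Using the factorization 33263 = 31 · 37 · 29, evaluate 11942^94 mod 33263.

Mod 31: 11942 ≡ 7; by Fermat, exponent reduces to 94 mod 30 = 4; 7^4 ≡ 14 (mod 31).
Mod 37: 11942 ≡ 28; by Fermat, exponent reduces to 94 mod 36 = 22; 28^22 ≡ 12 (mod 37).
Mod 29: 11942 ≡ 23; by Fermat, exponent reduces to 94 mod 28 = 10; 23^10 ≡ 16 (mod 29).
Combine by CRT: x ≡ 14 (mod 31), x ≡ 12 (mod 37), x ≡ 16 (mod 29) ⇒ x ≡ 30611 (mod 33263).

30611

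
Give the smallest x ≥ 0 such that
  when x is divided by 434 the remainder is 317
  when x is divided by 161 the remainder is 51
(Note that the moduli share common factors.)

5525

gcd(434, 161) = 7 and 7 | (51 − 317), so the pair is consistent; merging gives x ≡ 5525 (mod 9982), where 9982 = lcm(434, 161).
The solution is unique modulo lcm(434, 161) = 9982.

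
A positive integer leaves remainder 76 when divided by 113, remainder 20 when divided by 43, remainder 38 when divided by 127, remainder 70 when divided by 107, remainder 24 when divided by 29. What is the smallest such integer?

896741069

From m ≡ 76 (mod 113) write m = 76 + 113t. Substituting into m ≡ 20 (mod 43) gives 113t ≡ 30 (mod 43), and since 27⁻¹ ≡ 8 (mod 43), t ≡ 25. Hence m ≡ 76 + 113·25 = 2901 (mod 4859).
From m ≡ 2901 (mod 4859) write m = 2901 + 4859t. Substituting into m ≡ 38 (mod 127) gives 4859t ≡ 58 (mod 127), and since 33⁻¹ ≡ 77 (mod 127), t ≡ 21. Hence m ≡ 2901 + 4859·21 = 104940 (mod 617093).
From m ≡ 104940 (mod 617093) write m = 104940 + 617093t. Substituting into m ≡ 70 (mod 107) gives 617093t ≡ 97 (mod 107), and since 24⁻¹ ≡ 58 (mod 107), t ≡ 62. Hence m ≡ 104940 + 617093·62 = 38364706 (mod 66028951).
From m ≡ 38364706 (mod 66028951) write m = 38364706 + 66028951t. Substituting into m ≡ 24 (mod 29) gives 66028951t ≡ 27 (mod 29), and since 11⁻¹ ≡ 8 (mod 29), t ≡ 13. Hence m ≡ 38364706 + 66028951·13 = 896741069 (mod 1914839579).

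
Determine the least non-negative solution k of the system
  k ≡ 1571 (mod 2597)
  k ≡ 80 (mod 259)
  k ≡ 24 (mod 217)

Combine the congruences pairwise.
gcd(2597, 259) = 7 and 7 | (80 − 1571), so the pair is consistent; merging gives k ≡ 24944 (mod 96089), where 96089 = lcm(2597, 259).
gcd(96089, 217) = 7 and 7 | (24 − 24944), so the pair is consistent; merging gives k ≡ 2427169 (mod 2978759), where 2978759 = lcm(96089, 217).
The solution is unique modulo lcm(2597, 259, 217) = 2978759.

2427169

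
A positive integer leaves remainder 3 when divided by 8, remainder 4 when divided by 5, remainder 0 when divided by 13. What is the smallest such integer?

299

From x ≡ 3 (mod 8) write x = 3 + 8t. Substituting into x ≡ 4 (mod 5) gives 8t ≡ 1 (mod 5), and since 3⁻¹ ≡ 2 (mod 5), t ≡ 2. Hence x ≡ 3 + 8·2 = 19 (mod 40).
From x ≡ 19 (mod 40) write x = 19 + 40t. Substituting into x ≡ 0 (mod 13) gives 40t ≡ 7 (mod 13), and since 1⁻¹ ≡ 1 (mod 13), t ≡ 7. Hence x ≡ 19 + 40·7 = 299 (mod 520).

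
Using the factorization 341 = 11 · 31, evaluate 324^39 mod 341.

97

Mod 11: 324 ≡ 5; by Fermat, exponent reduces to 39 mod 10 = 9; 5^9 ≡ 9 (mod 11).
Mod 31: 324 ≡ 14; by Fermat, exponent reduces to 39 mod 30 = 9; 14^9 ≡ 4 (mod 31).
Combine by CRT: x ≡ 9 (mod 11), x ≡ 4 (mod 31) ⇒ x ≡ 97 (mod 341).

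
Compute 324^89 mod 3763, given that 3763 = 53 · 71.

3205

Mod 53: 324 ≡ 6; by Fermat, exponent reduces to 89 mod 52 = 37; 6^37 ≡ 25 (mod 53).
Mod 71: 324 ≡ 40; by Fermat, exponent reduces to 89 mod 70 = 19; 40^19 ≡ 10 (mod 71).
Combine by CRT: x ≡ 25 (mod 53), x ≡ 10 (mod 71) ⇒ x ≡ 3205 (mod 3763).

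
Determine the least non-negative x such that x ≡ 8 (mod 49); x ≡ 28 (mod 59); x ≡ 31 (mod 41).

From x ≡ 8 (mod 49) write x = 8 + 49t. Substituting into x ≡ 28 (mod 59) gives 49t ≡ 20 (mod 59), and since 49⁻¹ ≡ 53 (mod 59), t ≡ 57. Hence x ≡ 8 + 49·57 = 2801 (mod 2891).
From x ≡ 2801 (mod 2891) write x = 2801 + 2891t. Substituting into x ≡ 31 (mod 41) gives 2891t ≡ 18 (mod 41), and since 21⁻¹ ≡ 2 (mod 41), t ≡ 36. Hence x ≡ 2801 + 2891·36 = 106877 (mod 118531).

106877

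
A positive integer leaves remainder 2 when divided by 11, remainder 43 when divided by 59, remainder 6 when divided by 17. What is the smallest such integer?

The moduli are pairwise coprime; N = 11·59·17 = 11033.
N/11 = 1003; 1003 ≡ 2 (mod 11); 2·6 ≡ 1, so inverse 6.
N/59 = 187; 187 ≡ 10 (mod 59); 10·6 ≡ 1, so inverse 6.
N/17 = 649; 649 ≡ 3 (mod 17); 3·6 ≡ 1, so inverse 6.
x ≡ 2·1003·6 + 43·187·6 + 6·649·6 = 83646.
83646 mod 11033 = 6415.

6415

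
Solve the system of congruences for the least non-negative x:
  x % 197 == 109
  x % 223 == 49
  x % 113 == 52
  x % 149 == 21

296264469

The moduli are pairwise coprime; N = 197·223·113·149 = 739666247.
N/197 = 3754651; 3754651 ≡ 28 (mod 197); 28·190 ≡ 1, so inverse 190.
N/223 = 3316889; 3316889 ≡ 210 (mod 223); 210·120 ≡ 1, so inverse 120.
N/113 = 6545719; 6545719 ≡ 81 (mod 113); 81·60 ≡ 1, so inverse 60.
N/149 = 4964203; 4964203 ≡ 119 (mod 149); 119·144 ≡ 1, so inverse 144.
x ≡ 109·3754651·190 + 49·3316889·120 + 52·6545719·60 + 21·4964203·144 = 132696522682.
132696522682 mod 739666247 = 296264469.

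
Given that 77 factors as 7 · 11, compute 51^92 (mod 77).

Mod 7: 51 ≡ 2; by Fermat, exponent reduces to 92 mod 6 = 2; 2^2 ≡ 4 (mod 7).
Mod 11: 51 ≡ 7; by Fermat, exponent reduces to 92 mod 10 = 2; 7^2 ≡ 5 (mod 11).
Combine by CRT: x ≡ 4 (mod 7), x ≡ 5 (mod 11) ⇒ x ≡ 60 (mod 77).

60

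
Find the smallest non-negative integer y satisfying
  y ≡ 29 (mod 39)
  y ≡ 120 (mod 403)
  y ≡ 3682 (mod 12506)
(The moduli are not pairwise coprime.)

gcd(39, 403) = 13 and 13 | (120 − 29), so the pair is consistent; merging gives y ≡ 926 (mod 1209), where 1209 = lcm(39, 403).
gcd(1209, 12506) = 13 and 13 | (3682 − 926), so the pair is consistent; merging gives y ≡ 66212 (mod 1163058), where 1163058 = lcm(1209, 12506).
The solution is unique modulo lcm(39, 403, 12506) = 1163058.

66212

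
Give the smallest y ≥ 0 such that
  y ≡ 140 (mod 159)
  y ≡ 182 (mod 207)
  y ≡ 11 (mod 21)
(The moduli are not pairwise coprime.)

gcd(159, 207) = 3 and 3 | (182 − 140), so the pair is consistent; merging gives y ≡ 4115 (mod 10971), where 10971 = lcm(159, 207).
gcd(10971, 21) = 3 and 3 | (11 − 4115), so the pair is consistent; merging gives y ≡ 69941 (mod 76797), where 76797 = lcm(10971, 21).
The solution is unique modulo lcm(159, 207, 21) = 76797.

69941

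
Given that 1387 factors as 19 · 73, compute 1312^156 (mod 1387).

1103

Mod 19: 1312 ≡ 1; by Fermat, exponent reduces to 156 mod 18 = 12; 1^12 ≡ 1 (mod 19).
Mod 73: 1312 ≡ 71; by Fermat, exponent reduces to 156 mod 72 = 12; 71^12 ≡ 8 (mod 73).
Combine by CRT: x ≡ 1 (mod 19), x ≡ 8 (mod 73) ⇒ x ≡ 1103 (mod 1387).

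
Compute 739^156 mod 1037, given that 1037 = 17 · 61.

203

Mod 17: 739 ≡ 8; by Fermat, exponent reduces to 156 mod 16 = 12; 8^12 ≡ 16 (mod 17).
Mod 61: 739 ≡ 7; by Fermat, exponent reduces to 156 mod 60 = 36; 7^36 ≡ 20 (mod 61).
Combine by CRT: x ≡ 16 (mod 17), x ≡ 20 (mod 61) ⇒ x ≡ 203 (mod 1037).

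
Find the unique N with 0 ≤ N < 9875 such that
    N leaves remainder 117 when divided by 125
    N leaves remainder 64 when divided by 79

617

From N ≡ 117 (mod 125) write N = 117 + 125t. Substituting into N ≡ 64 (mod 79) gives 125t ≡ 26 (mod 79), and since 46⁻¹ ≡ 67 (mod 79), t ≡ 4. Hence N ≡ 117 + 125·4 = 617 (mod 9875).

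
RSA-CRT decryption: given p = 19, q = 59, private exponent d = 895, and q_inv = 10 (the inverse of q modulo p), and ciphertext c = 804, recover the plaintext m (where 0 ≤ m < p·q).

270

d_p = d mod (p−1) = 895 mod 18 = 13; d_q = d mod (q−1) = 25.
m₁ = c^(d_p) mod p: c ≡ 6 (mod 19), and 6^13 mod 19 = 4.
m₂ = c^(d_q) mod q: c ≡ 37 (mod 59), and 37^25 mod 59 = 34.
h = q_inv·(m₁ − m₂) mod p = 10·(4 − 34) mod 19 = 4.
m = m₂ + h·q = 34 + 4·59 = 270.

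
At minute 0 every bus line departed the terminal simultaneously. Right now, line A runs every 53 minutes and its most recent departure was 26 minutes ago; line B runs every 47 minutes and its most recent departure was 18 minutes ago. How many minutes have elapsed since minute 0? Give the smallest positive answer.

Combine the congruences pairwise.
From t ≡ 26 (mod 53) write t = 26 + 53s. Substituting into t ≡ 18 (mod 47) gives 53s ≡ 39 (mod 47), and since 6⁻¹ ≡ 8 (mod 47), s ≡ 30. Hence t ≡ 26 + 53·30 = 1616 (mod 2491).

1616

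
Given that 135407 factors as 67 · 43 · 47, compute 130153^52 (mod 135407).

Mod 67: 130153 ≡ 39; 39^52 ≡ 49 (mod 67).
Mod 43: 130153 ≡ 35; by Fermat, exponent reduces to 52 mod 42 = 10; 35^10 ≡ 4 (mod 43).
Mod 47: 130153 ≡ 10; by Fermat, exponent reduces to 52 mod 46 = 6; 10^6 ≡ 28 (mod 47).
Combine by CRT: x ≡ 49 (mod 67), x ≡ 4 (mod 43), x ≡ 28 (mod 47) ⇒ x ≡ 116964 (mod 135407).

116964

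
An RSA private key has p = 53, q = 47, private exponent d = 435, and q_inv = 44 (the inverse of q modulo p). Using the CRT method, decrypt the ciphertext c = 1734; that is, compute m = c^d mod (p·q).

1301

d_p = d mod (p−1) = 435 mod 52 = 19; d_q = d mod (q−1) = 21.
m₁ = c^(d_p) mod p: c ≡ 38 (mod 53), and 38^19 mod 53 = 29.
m₂ = c^(d_q) mod q: c ≡ 42 (mod 47), and 42^21 mod 47 = 32.
h = q_inv·(m₁ − m₂) mod p = 44·(29 − 32) mod 53 = 27.
m = m₂ + h·q = 32 + 27·47 = 1301.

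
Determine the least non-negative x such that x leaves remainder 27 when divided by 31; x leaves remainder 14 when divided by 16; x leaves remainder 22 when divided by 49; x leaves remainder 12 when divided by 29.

185438

The moduli are pairwise coprime; N = 31·16·49·29 = 704816.
N/31 = 22736; 22736 ≡ 13 (mod 31); 13·12 ≡ 1, so inverse 12.
N/16 = 44051; 44051 ≡ 3 (mod 16); 3·11 ≡ 1, so inverse 11.
N/49 = 14384; 14384 ≡ 27 (mod 49); 27·20 ≡ 1, so inverse 20.
N/29 = 24304; 24304 ≡ 2 (mod 29); 2·15 ≡ 1, so inverse 15.
x ≡ 27·22736·12 + 14·44051·11 + 22·14384·20 + 12·24304·15 = 24853998.
24853998 mod 704816 = 185438.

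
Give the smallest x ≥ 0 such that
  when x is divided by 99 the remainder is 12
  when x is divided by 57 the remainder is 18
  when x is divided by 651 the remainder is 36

gcd(99, 57) = 3 and 3 | (18 − 12), so the pair is consistent; merging gives x ≡ 1101 (mod 1881), where 1881 = lcm(99, 57).
gcd(1881, 651) = 3 and 3 | (36 − 1101), so the pair is consistent; merging gives x ≡ 113961 (mod 408177), where 408177 = lcm(1881, 651).
The solution is unique modulo lcm(99, 57, 651) = 408177.

113961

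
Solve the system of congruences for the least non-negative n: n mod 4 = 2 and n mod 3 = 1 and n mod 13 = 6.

From n ≡ 2 (mod 4) write n = 2 + 4t. Substituting into n ≡ 1 (mod 3) gives 4t ≡ 2 (mod 3), and since 1⁻¹ ≡ 1 (mod 3), t ≡ 2. Hence n ≡ 2 + 4·2 = 10 (mod 12).
From n ≡ 10 (mod 12) write n = 10 + 12t. Substituting into n ≡ 6 (mod 13) gives 12t ≡ 9 (mod 13), and since 12⁻¹ ≡ 12 (mod 13), t ≡ 4. Hence n ≡ 10 + 12·4 = 58 (mod 156).

58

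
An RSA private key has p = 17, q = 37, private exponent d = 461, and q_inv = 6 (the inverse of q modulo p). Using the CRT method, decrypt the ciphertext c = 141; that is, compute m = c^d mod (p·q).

d_p = d mod (p−1) = 461 mod 16 = 13; d_q = d mod (q−1) = 29.
m₁ = c^(d_p) mod p: c ≡ 5 (mod 17), and 5^13 mod 17 = 3.
m₂ = c^(d_q) mod q: c ≡ 30 (mod 37), and 30^29 mod 37 = 25.
h = q_inv·(m₁ − m₂) mod p = 6·(3 − 25) mod 17 = 4.
m = m₂ + h·q = 25 + 4·37 = 173.

173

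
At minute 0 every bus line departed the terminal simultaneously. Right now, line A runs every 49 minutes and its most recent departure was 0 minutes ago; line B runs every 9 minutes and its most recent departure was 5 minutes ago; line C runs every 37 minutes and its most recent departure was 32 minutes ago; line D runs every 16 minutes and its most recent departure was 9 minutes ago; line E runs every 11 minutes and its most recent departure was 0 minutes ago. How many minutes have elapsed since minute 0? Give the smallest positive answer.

2092937

The moduli are pairwise coprime; N = 49·9·37·16·11 = 2871792.
N/49 = 58608; 58608 ≡ 4 (mod 49); 4·37 ≡ 1, so inverse 37.
N/9 = 319088; 319088 ≡ 2 (mod 9); 2·5 ≡ 1, so inverse 5.
N/37 = 77616; 77616 ≡ 27 (mod 37); 27·11 ≡ 1, so inverse 11.
N/16 = 179487; 179487 ≡ 15 (mod 16); 15·15 ≡ 1, so inverse 15.
N/11 = 261072; 261072 ≡ 9 (mod 11); 9·5 ≡ 1, so inverse 5.
t ≡ 0·58608·37 + 5·319088·5 + 32·77616·11 + 9·179487·15 + 0·261072·5 = 59528777.
59528777 mod 2871792 = 2092937.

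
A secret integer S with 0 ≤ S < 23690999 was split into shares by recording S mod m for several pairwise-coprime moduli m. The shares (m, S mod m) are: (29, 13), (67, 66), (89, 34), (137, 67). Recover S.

The moduli are pairwise coprime; N = 29·67·89·137 = 23690999.
N/29 = 816931; 816931 ≡ 1 (mod 29), inverse 1.
N/67 = 353597; 353597 ≡ 38 (mod 67); 38·30 ≡ 1, so inverse 30.
N/89 = 266191; 266191 ≡ 81 (mod 89); 81·11 ≡ 1, so inverse 11.
N/137 = 172927; 172927 ≡ 33 (mod 137); 33·54 ≡ 1, so inverse 54.
S ≡ 13·816931·1 + 66·353597·30 + 34·266191·11 + 67·172927·54 = 1435947483.
1435947483 mod 23690999 = 14487543.

14487543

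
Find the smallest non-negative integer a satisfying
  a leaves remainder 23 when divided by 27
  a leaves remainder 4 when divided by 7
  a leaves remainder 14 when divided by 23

The moduli are pairwise coprime; N = 27·7·23 = 4347.
N/27 = 161; 161 ≡ 26 (mod 27); 26·26 ≡ 1, so inverse 26.
N/7 = 621; 621 ≡ 5 (mod 7); 5·3 ≡ 1, so inverse 3.
N/23 = 189; 189 ≡ 5 (mod 23); 5·14 ≡ 1, so inverse 14.
a ≡ 23·161·26 + 4·621·3 + 14·189·14 = 140774.
140774 mod 4347 = 1670.

1670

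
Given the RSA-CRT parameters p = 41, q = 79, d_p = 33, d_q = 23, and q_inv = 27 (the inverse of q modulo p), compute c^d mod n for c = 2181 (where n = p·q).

2768

m₁ = c^(d_p) mod p: c ≡ 8 (mod 41), and 8^33 mod 41 = 21.
m₂ = c^(d_q) mod q: c ≡ 48 (mod 79), and 48^23 mod 79 = 3.
h = q_inv·(m₁ − m₂) mod p = 27·(21 − 3) mod 41 = 35.
m = m₂ + h·q = 3 + 35·79 = 2768.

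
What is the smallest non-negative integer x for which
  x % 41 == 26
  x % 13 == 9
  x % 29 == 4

The moduli are pairwise coprime; N = 41·13·29 = 15457.
N/41 = 377; 377 ≡ 8 (mod 41); 8·36 ≡ 1, so inverse 36.
N/13 = 1189; 1189 ≡ 6 (mod 13); 6·11 ≡ 1, so inverse 11.
N/29 = 533; 533 ≡ 11 (mod 29); 11·8 ≡ 1, so inverse 8.
x ≡ 26·377·36 + 9·1189·11 + 4·533·8 = 487639.
487639 mod 15457 = 8472.

8472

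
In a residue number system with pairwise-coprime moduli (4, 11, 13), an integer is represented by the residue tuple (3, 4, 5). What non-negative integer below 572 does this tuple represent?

The moduli are pairwise coprime; N = 4·11·13 = 572.
N/4 = 143; 143 ≡ 3 (mod 4); 3·3 ≡ 1, so inverse 3.
N/11 = 52; 52 ≡ 8 (mod 11); 8·7 ≡ 1, so inverse 7.
N/13 = 44; 44 ≡ 5 (mod 13); 5·8 ≡ 1, so inverse 8.
x ≡ 3·143·3 + 4·52·7 + 5·44·8 = 4503.
4503 mod 572 = 499.

499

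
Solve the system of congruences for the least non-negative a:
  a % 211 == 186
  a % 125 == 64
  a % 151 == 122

2041189

The moduli are pairwise coprime; N = 211·125·151 = 3982625.
N/211 = 18875; 18875 ≡ 96 (mod 211); 96·11 ≡ 1, so inverse 11.
N/125 = 31861; 31861 ≡ 111 (mod 125); 111·116 ≡ 1, so inverse 116.
N/151 = 26375; 26375 ≡ 101 (mod 151); 101·3 ≡ 1, so inverse 3.
a ≡ 186·18875·11 + 64·31861·116 + 122·26375·3 = 284807564.
284807564 mod 3982625 = 2041189.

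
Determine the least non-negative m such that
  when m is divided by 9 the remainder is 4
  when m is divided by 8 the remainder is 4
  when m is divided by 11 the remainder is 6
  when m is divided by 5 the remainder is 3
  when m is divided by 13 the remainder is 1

The moduli are pairwise coprime; N = 9·8·11·5·13 = 51480.
N/9 = 5720; 5720 ≡ 5 (mod 9); 5·2 ≡ 1, so inverse 2.
N/8 = 6435; 6435 ≡ 3 (mod 8); 3·3 ≡ 1, so inverse 3.
N/11 = 4680; 4680 ≡ 5 (mod 11); 5·9 ≡ 1, so inverse 9.
N/5 = 10296; 10296 ≡ 1 (mod 5), inverse 1.
N/13 = 3960; 3960 ≡ 8 (mod 13); 8·5 ≡ 1, so inverse 5.
m ≡ 4·5720·2 + 4·6435·3 + 6·4680·9 + 3·10296·1 + 1·3960·5 = 426388.
426388 mod 51480 = 14548.

14548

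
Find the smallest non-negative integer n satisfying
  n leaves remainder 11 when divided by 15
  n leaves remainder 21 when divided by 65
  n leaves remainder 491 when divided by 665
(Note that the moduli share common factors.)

Combine the congruences pairwise.
gcd(15, 65) = 5 and 5 | (21 − 11), so the pair is consistent; merging gives n ≡ 86 (mod 195), where 195 = lcm(15, 65).
gcd(195, 665) = 5 and 5 | (491 − 86), so the pair is consistent; merging gives n ≡ 8471 (mod 25935), where 25935 = lcm(195, 665).
The solution is unique modulo lcm(15, 65, 665) = 25935.

8471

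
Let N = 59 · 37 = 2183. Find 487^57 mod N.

1597

Mod 59: 487 ≡ 15; 15^57 ≡ 4 (mod 59).
Mod 37: 487 ≡ 6; by Fermat, exponent reduces to 57 mod 36 = 21; 6^21 ≡ 6 (mod 37).
Combine by CRT: x ≡ 4 (mod 59), x ≡ 6 (mod 37) ⇒ x ≡ 1597 (mod 2183).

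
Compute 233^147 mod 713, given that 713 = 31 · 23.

Mod 31: 233 ≡ 16; by Fermat, exponent reduces to 147 mod 30 = 27; 16^27 ≡ 8 (mod 31).
Mod 23: 233 ≡ 3; by Fermat, exponent reduces to 147 mod 22 = 15; 3^15 ≡ 12 (mod 23).
Combine by CRT: x ≡ 8 (mod 31), x ≡ 12 (mod 23) ⇒ x ≡ 380 (mod 713).

380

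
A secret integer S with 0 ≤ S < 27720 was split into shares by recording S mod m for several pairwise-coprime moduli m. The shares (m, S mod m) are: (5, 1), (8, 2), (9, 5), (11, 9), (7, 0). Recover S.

17906

The moduli are pairwise coprime; N = 5·8·9·11·7 = 27720.
N/5 = 5544; 5544 ≡ 4 (mod 5); 4·4 ≡ 1, so inverse 4.
N/8 = 3465; 3465 ≡ 1 (mod 8), inverse 1.
N/9 = 3080; 3080 ≡ 2 (mod 9); 2·5 ≡ 1, so inverse 5.
N/11 = 2520; 2520 ≡ 1 (mod 11), inverse 1.
N/7 = 3960; 3960 ≡ 5 (mod 7); 5·3 ≡ 1, so inverse 3.
S ≡ 1·5544·4 + 2·3465·1 + 5·3080·5 + 9·2520·1 + 0·3960·3 = 128786.
128786 mod 27720 = 17906.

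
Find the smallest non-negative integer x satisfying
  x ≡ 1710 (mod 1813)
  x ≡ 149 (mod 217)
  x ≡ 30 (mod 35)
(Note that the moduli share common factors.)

gcd(1813, 217) = 7 and 7 | (149 − 1710), so the pair is consistent; merging gives x ≡ 41596 (mod 56203), where 56203 = lcm(1813, 217).
gcd(56203, 35) = 7 and 7 | (30 − 41596), so the pair is consistent; merging gives x ≡ 210205 (mod 281015), where 281015 = lcm(56203, 35).
The solution is unique modulo lcm(1813, 217, 35) = 281015.

210205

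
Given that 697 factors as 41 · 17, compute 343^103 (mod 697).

28

Mod 41: 343 ≡ 15; by Fermat, exponent reduces to 103 mod 40 = 23; 15^23 ≡ 28 (mod 41).
Mod 17: 343 ≡ 3; by Fermat, exponent reduces to 103 mod 16 = 7; 3^7 ≡ 11 (mod 17).
Combine by CRT: x ≡ 28 (mod 41), x ≡ 11 (mod 17) ⇒ x ≡ 28 (mod 697).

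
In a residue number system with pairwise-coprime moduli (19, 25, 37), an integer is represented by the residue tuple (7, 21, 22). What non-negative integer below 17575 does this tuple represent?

The moduli are pairwise coprime; N = 19·25·37 = 17575.
N/19 = 925; 925 ≡ 13 (mod 19); 13·3 ≡ 1, so inverse 3.
N/25 = 703; 703 ≡ 3 (mod 25); 3·17 ≡ 1, so inverse 17.
N/37 = 475; 475 ≡ 31 (mod 37); 31·6 ≡ 1, so inverse 6.
x ≡ 7·925·3 + 21·703·17 + 22·475·6 = 333096.
333096 mod 17575 = 16746.

16746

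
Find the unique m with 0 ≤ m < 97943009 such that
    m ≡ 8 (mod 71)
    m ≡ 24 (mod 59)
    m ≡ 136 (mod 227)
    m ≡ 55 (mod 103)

From m ≡ 8 (mod 71) write m = 8 + 71t. Substituting into m ≡ 24 (mod 59) gives 71t ≡ 16 (mod 59), and since 12⁻¹ ≡ 5 (mod 59), t ≡ 21. Hence m ≡ 8 + 71·21 = 1499 (mod 4189).
From m ≡ 1499 (mod 4189) write m = 1499 + 4189t. Substituting into m ≡ 136 (mod 227) gives 4189t ≡ 226 (mod 227), and since 103⁻¹ ≡ 108 (mod 227), t ≡ 119. Hence m ≡ 1499 + 4189·119 = 499990 (mod 950903).
From m ≡ 499990 (mod 950903) write m = 499990 + 950903t. Substituting into m ≡ 55 (mod 103) gives 950903t ≡ 27 (mod 103), and since 7⁻¹ ≡ 59 (mod 103), t ≡ 48. Hence m ≡ 499990 + 950903·48 = 46143334 (mod 97943009).

46143334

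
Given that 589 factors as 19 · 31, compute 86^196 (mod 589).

Mod 19: 86 ≡ 10; by Fermat, exponent reduces to 196 mod 18 = 16; 10^16 ≡ 4 (mod 19).
Mod 31: 86 ≡ 24; by Fermat, exponent reduces to 196 mod 30 = 16; 24^16 ≡ 7 (mod 31).
Combine by CRT: x ≡ 4 (mod 19), x ≡ 7 (mod 31) ⇒ x ≡ 441 (mod 589).

441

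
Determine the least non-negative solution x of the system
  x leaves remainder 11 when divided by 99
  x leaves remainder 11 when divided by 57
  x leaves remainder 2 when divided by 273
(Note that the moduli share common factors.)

gcd(99, 57) = 3 and 3 | (11 − 11), so the pair is consistent; merging gives x ≡ 11 (mod 1881), where 1881 = lcm(99, 57).
gcd(1881, 273) = 3 and 3 | (2 − 11), so the pair is consistent; merging gives x ≡ 120395 (mod 171171), where 171171 = lcm(1881, 273).
The solution is unique modulo lcm(99, 57, 273) = 171171.

120395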